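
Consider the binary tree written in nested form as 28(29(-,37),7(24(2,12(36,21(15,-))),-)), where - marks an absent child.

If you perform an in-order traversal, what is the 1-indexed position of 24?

5

In-order visits the left subtree, then the node, then the right subtree.
At 28: go left to 29.
  At 29: no left child.
  Visit 29.
  At 29: go right to 37.
    37 is a leaf — visit 37.
Visit 28.
At 28: go right to 7.
  At 7: go left to 24.
    At 24: go left to 2.
      2 is a leaf — visit 2.
    Visit 24.
    At 24: go right to 12.
      At 12: go left to 36.
        36 is a leaf — visit 36.
      Visit 12.
      At 12: go right to 21.
        At 21: go left to 15.
          15 is a leaf — visit 15.
        Visit 21.
        At 21: no right child.
  Visit 7.
  At 7: no right child.
Full in-order sequence: 29, 37, 28, 2, 24, 36, 12, 15, 21, 7.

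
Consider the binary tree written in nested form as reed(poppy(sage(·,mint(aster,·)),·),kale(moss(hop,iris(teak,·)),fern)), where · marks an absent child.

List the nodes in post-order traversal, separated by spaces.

aster mint sage poppy hop teak iris moss fern kale reed

Post-order visits the left subtree, then the right subtree, then the node.
At reed: go left to poppy.
  At poppy: go left to sage.
    At sage: no left child.
    At sage: go right to mint.
      At mint: go left to aster.
        aster is a leaf — visit aster.
      At mint: no right child.
      Visit mint.
    Visit sage.
  At poppy: no right child.
  Visit poppy.
At reed: go right to kale.
  At kale: go left to moss.
    At moss: go left to hop.
      hop is a leaf — visit hop.
    At moss: go right to iris.
      At iris: go left to teak.
        teak is a leaf — visit teak.
      At iris: no right child.
      Visit iris.
    Visit moss.
  At kale: go right to fern.
    fern is a leaf — visit fern.
  Visit kale.
Visit reed.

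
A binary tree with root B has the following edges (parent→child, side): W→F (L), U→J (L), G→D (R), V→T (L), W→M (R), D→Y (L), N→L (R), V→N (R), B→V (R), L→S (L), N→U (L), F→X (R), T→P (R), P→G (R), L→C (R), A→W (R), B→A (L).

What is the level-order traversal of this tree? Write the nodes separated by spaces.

Level-order visits nodes level by level from the root, left to right within each level.
Level 0: B
Level 1: A, V
Level 2: W, T, N
Level 3: F, M, P, U, L
Level 4: X, G, J, S, C
Level 5: D
Level 6: Y

B A V W T N F M P U L X G J S C D Y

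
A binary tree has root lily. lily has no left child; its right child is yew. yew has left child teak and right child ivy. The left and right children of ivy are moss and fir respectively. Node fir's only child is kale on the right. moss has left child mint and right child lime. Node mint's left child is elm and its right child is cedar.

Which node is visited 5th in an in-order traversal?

In-order visits the left subtree, then the node, then the right subtree.
At lily: no left child.
Visit lily.
At lily: go right to yew.
  At yew: go left to teak.
    teak is a leaf — visit teak.
  Visit yew.
  At yew: go right to ivy.
    At ivy: go left to moss.
      At moss: go left to mint.
        At mint: go left to elm.
          elm is a leaf — visit elm.
        Visit mint.
        At mint: go right to cedar.
          cedar is a leaf — visit cedar.
      Visit moss.
      At moss: go right to lime.
        lime is a leaf — visit lime.
    Visit ivy.
    At ivy: go right to fir.
      At fir: no left child.
      Visit fir.
      At fir: go right to kale.
        kale is a leaf — visit kale.
Full in-order sequence: lily, teak, yew, elm, mint, cedar, moss, lime, ivy, fir, kale.

mint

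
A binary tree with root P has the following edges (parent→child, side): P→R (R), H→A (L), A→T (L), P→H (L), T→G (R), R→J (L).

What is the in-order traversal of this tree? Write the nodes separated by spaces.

In-order visits the left subtree, then the node, then the right subtree.
At P: go left to H.
  At H: go left to A.
    At A: go left to T.
      At T: no left child.
      Visit T.
      At T: go right to G.
        G is a leaf — visit G.
    Visit A.
    At A: no right child.
  Visit H.
  At H: no right child.
Visit P.
At P: go right to R.
  At R: go left to J.
    J is a leaf — visit J.
  Visit R.
  At R: no right child.

T G A H P J R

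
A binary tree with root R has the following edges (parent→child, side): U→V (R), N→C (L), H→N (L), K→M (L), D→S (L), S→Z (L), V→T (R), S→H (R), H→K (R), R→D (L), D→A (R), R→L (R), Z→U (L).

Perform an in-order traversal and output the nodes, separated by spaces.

In-order visits the left subtree, then the node, then the right subtree.
At R: go left to D.
  At D: go left to S.
    At S: go left to Z.
      At Z: go left to U.
        At U: no left child.
        Visit U.
        At U: go right to V.
          At V: no left child.
          Visit V.
          At V: go right to T.
            T is a leaf — visit T.
      Visit Z.
      At Z: no right child.
    Visit S.
    At S: go right to H.
      At H: go left to N.
        At N: go left to C.
          C is a leaf — visit C.
        Visit N.
        At N: no right child.
      Visit H.
      At H: go right to K.
        At K: go left to M.
          M is a leaf — visit M.
        Visit K.
        At K: no right child.
  Visit D.
  At D: go right to A.
    A is a leaf — visit A.
Visit R.
At R: go right to L.
  L is a leaf — visit L.

U V T Z S C N H M K D A R L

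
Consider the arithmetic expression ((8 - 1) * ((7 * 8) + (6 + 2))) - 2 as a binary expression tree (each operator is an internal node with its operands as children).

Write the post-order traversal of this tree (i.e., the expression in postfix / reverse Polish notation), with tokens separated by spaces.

8 1 - 7 8 * 6 2 + + * 2 -

Post-order on an expression tree gives postfix notation: for each operator, emit left operand, right operand, then the operator.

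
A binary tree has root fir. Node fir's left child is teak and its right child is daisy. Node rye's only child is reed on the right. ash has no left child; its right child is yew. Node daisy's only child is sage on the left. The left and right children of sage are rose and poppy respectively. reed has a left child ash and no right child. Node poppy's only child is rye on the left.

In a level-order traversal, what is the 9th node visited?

Level-order visits nodes level by level from the root, left to right within each level.
Level 0: fir
Level 1: teak, daisy
Level 2: sage
Level 3: rose, poppy
Level 4: rye
Level 5: reed
Level 6: ash
Level 7: yew
Full level-order sequence: fir, teak, daisy, sage, rose, poppy, rye, reed, ash, yew.

ash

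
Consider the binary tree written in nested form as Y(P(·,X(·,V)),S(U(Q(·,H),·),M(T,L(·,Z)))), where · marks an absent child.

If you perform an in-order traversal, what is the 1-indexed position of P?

In-order visits the left subtree, then the node, then the right subtree.
At Y: go left to P.
  At P: no left child.
  Visit P.
  At P: go right to X.
    At X: no left child.
    Visit X.
    At X: go right to V.
      V is a leaf — visit V.
Visit Y.
At Y: go right to S.
  At S: go left to U.
    At U: go left to Q.
      At Q: no left child.
      Visit Q.
      At Q: go right to H.
        H is a leaf — visit H.
    Visit U.
    At U: no right child.
  Visit S.
  At S: go right to M.
    At M: go left to T.
      T is a leaf — visit T.
    Visit M.
    At M: go right to L.
      At L: no left child.
      Visit L.
      At L: go right to Z.
        Z is a leaf — visit Z.
Full in-order sequence: P, X, V, Y, Q, H, U, S, T, M, L, Z.

1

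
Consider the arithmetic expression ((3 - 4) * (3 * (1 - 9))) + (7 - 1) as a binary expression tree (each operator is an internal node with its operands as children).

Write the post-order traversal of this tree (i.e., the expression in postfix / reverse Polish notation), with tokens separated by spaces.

Post-order on an expression tree gives postfix notation: for each operator, emit left operand, right operand, then the operator.

3 4 - 3 1 9 - * * 7 1 - +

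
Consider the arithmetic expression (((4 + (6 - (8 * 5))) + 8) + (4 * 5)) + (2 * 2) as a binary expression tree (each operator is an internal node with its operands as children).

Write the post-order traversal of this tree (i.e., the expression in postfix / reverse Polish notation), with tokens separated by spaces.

Post-order on an expression tree gives postfix notation: for each operator, emit left operand, right operand, then the operator.

4 6 8 5 * - + 8 + 4 5 * + 2 2 * +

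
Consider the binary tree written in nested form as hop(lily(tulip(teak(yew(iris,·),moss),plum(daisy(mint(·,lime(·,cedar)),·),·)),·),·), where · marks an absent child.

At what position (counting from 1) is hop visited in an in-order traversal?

In-order visits the left subtree, then the node, then the right subtree.
At hop: go left to lily.
  At lily: go left to tulip.
    At tulip: go left to teak.
      At teak: go left to yew.
        At yew: go left to iris.
          iris is a leaf — visit iris.
        Visit yew.
        At yew: no right child.
      Visit teak.
      At teak: go right to moss.
        moss is a leaf — visit moss.
    Visit tulip.
    At tulip: go right to plum.
      At plum: go left to daisy.
        At daisy: go left to mint.
          At mint: no left child.
          Visit mint.
          At mint: go right to lime.
            At lime: no left child.
            Visit lime.
            At lime: go right to cedar.
              cedar is a leaf — visit cedar.
        Visit daisy.
        At daisy: no right child.
      Visit plum.
      At plum: no right child.
  Visit lily.
  At lily: no right child.
Visit hop.
At hop: no right child.
Full in-order sequence: iris, yew, teak, moss, tulip, mint, lime, cedar, daisy, plum, lily, hop.

12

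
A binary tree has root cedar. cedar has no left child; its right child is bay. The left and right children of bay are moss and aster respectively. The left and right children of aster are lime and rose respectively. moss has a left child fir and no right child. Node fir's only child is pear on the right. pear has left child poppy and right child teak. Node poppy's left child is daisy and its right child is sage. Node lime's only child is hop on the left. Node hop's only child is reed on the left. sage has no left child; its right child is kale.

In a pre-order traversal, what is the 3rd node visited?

moss

Pre-order visits the node, then its left subtree, then its right subtree.
Visit cedar.
At cedar: no left child.
At cedar: go right to bay.
  Visit bay.
  At bay: go left to moss.
    Visit moss.
    At moss: go left to fir.
      Visit fir.
      At fir: no left child.
      At fir: go right to pear.
        Visit pear.
        At pear: go left to poppy.
          Visit poppy.
          At poppy: go left to daisy.
            daisy is a leaf — visit daisy.
          At poppy: go right to sage.
            Visit sage.
            At sage: no left child.
            At sage: go right to kale.
              kale is a leaf — visit kale.
        At pear: go right to teak.
          teak is a leaf — visit teak.
    At moss: no right child.
  At bay: go right to aster.
    Visit aster.
    At aster: go left to lime.
      Visit lime.
      At lime: go left to hop.
        Visit hop.
        At hop: go left to reed.
          reed is a leaf — visit reed.
        At hop: no right child.
      At lime: no right child.
    At aster: go right to rose.
      rose is a leaf — visit rose.
Full pre-order sequence: cedar, bay, moss, fir, pear, poppy, daisy, sage, kale, teak, aster, lime, hop, reed, rose.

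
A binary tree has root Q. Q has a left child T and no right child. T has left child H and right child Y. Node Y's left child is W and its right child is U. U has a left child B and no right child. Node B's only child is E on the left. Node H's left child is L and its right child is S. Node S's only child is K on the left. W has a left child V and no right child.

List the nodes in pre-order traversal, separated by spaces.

Q T H L S K Y W V U B E

Pre-order visits the node, then its left subtree, then its right subtree.
Visit Q.
At Q: go left to T.
  Visit T.
  At T: go left to H.
    Visit H.
    At H: go left to L.
      L is a leaf — visit L.
    At H: go right to S.
      Visit S.
      At S: go left to K.
        K is a leaf — visit K.
      At S: no right child.
  At T: go right to Y.
    Visit Y.
    At Y: go left to W.
      Visit W.
      At W: go left to V.
        V is a leaf — visit V.
      At W: no right child.
    At Y: go right to U.
      Visit U.
      At U: go left to B.
        Visit B.
        At B: go left to E.
          E is a leaf — visit E.
        At B: no right child.
      At U: no right child.
At Q: no right child.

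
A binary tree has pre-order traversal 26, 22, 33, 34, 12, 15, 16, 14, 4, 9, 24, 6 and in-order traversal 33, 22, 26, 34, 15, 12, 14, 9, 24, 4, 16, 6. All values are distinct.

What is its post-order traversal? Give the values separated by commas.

33, 22, 15, 24, 9, 4, 14, 6, 16, 12, 34, 26

The first element of pre-order is the root; it splits in-order into left and right subtrees.
Root 26: left subtree has 2 nodes {33, 22}, right has 9 {34, 15, 12, 14, 9, 24, 4, 16, 6}.
  Root 22: left subtree has 1 node {33}, right has 0 { }.
  Root 34: left subtree has 0 nodes { }, right has 8 {15, 12, 14, 9, 24, 4, 16, 6}.
    Root 12: left subtree has 1 node {15}, right has 6 {14, 9, 24, 4, 16, 6}.
      Root 16: left subtree has 4 nodes {14, 9, 24, 4}, right has 1 {6}.
        Root 14: left subtree has 0 nodes { }, right has 3 {9, 24, 4}.
          Root 4: left subtree has 2 nodes {9, 24}, right has 0 { }.
            Root 9: left subtree has 0 nodes { }, right has 1 {24}.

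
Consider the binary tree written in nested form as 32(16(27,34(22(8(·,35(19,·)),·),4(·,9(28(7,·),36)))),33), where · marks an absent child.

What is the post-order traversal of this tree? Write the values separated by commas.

27, 19, 35, 8, 22, 7, 28, 36, 9, 4, 34, 16, 33, 32

Post-order visits the left subtree, then the right subtree, then the node.
At 32: go left to 16.
  At 16: go left to 27.
    27 is a leaf — visit 27.
  At 16: go right to 34.
    At 34: go left to 22.
      At 22: go left to 8.
        At 8: no left child.
        At 8: go right to 35.
          At 35: go left to 19.
            19 is a leaf — visit 19.
          At 35: no right child.
          Visit 35.
        Visit 8.
      At 22: no right child.
      Visit 22.
    At 34: go right to 4.
      At 4: no left child.
      At 4: go right to 9.
        At 9: go left to 28.
          At 28: go left to 7.
            7 is a leaf — visit 7.
          At 28: no right child.
          Visit 28.
        At 9: go right to 36.
          36 is a leaf — visit 36.
        Visit 9.
      Visit 4.
    Visit 34.
  Visit 16.
At 32: go right to 33.
  33 is a leaf — visit 33.
Visit 32.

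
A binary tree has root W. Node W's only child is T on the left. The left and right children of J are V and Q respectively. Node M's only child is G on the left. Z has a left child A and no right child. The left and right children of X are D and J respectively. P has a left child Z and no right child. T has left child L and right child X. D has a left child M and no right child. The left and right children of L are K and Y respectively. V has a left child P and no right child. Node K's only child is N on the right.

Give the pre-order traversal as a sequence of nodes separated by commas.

Pre-order visits the node, then its left subtree, then its right subtree.
Visit W.
At W: go left to T.
  Visit T.
  At T: go left to L.
    Visit L.
    At L: go left to K.
      Visit K.
      At K: no left child.
      At K: go right to N.
        N is a leaf — visit N.
    At L: go right to Y.
      Y is a leaf — visit Y.
  At T: go right to X.
    Visit X.
    At X: go left to D.
      Visit D.
      At D: go left to M.
        Visit M.
        At M: go left to G.
          G is a leaf — visit G.
        At M: no right child.
      At D: no right child.
    At X: go right to J.
      Visit J.
      At J: go left to V.
        Visit V.
        At V: go left to P.
          Visit P.
          At P: go left to Z.
            Visit Z.
            At Z: go left to A.
              A is a leaf — visit A.
            At Z: no right child.
          At P: no right child.
        At V: no right child.
      At J: go right to Q.
        Q is a leaf — visit Q.
At W: no right child.

W, T, L, K, N, Y, X, D, M, G, J, V, P, Z, A, Q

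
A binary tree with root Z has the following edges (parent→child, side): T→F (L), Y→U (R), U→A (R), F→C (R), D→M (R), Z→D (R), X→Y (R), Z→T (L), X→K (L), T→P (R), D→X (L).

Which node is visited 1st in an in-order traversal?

F

In-order visits the left subtree, then the node, then the right subtree.
At Z: go left to T.
  At T: go left to F.
    At F: no left child.
    Visit F.
    At F: go right to C.
      C is a leaf — visit C.
  Visit T.
  At T: go right to P.
    P is a leaf — visit P.
Visit Z.
At Z: go right to D.
  At D: go left to X.
    At X: go left to K.
      K is a leaf — visit K.
    Visit X.
    At X: go right to Y.
      At Y: no left child.
      Visit Y.
      At Y: go right to U.
        At U: no left child.
        Visit U.
        At U: go right to A.
          A is a leaf — visit A.
  Visit D.
  At D: go right to M.
    M is a leaf — visit M.
Full in-order sequence: F, C, T, P, Z, K, X, Y, U, A, D, M.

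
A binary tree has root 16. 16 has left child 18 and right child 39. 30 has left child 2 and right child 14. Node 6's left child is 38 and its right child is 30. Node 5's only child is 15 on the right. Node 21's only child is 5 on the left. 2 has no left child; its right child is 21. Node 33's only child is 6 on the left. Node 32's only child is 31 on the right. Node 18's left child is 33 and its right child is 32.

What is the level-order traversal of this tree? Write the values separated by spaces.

16 18 39 33 32 6 31 38 30 2 14 21 5 15

Level-order visits nodes level by level from the root, left to right within each level.
Level 0: 16
Level 1: 18, 39
Level 2: 33, 32
Level 3: 6, 31
Level 4: 38, 30
Level 5: 2, 14
Level 6: 21
Level 7: 5
Level 8: 15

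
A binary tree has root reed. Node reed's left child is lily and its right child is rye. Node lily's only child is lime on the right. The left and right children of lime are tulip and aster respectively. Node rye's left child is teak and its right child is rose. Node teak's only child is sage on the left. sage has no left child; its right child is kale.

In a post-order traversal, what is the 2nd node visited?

Post-order visits the left subtree, then the right subtree, then the node.
At reed: go left to lily.
  At lily: no left child.
  At lily: go right to lime.
    At lime: go left to tulip.
      tulip is a leaf — visit tulip.
    At lime: go right to aster.
      aster is a leaf — visit aster.
    Visit lime.
  Visit lily.
At reed: go right to rye.
  At rye: go left to teak.
    At teak: go left to sage.
      At sage: no left child.
      At sage: go right to kale.
        kale is a leaf — visit kale.
      Visit sage.
    At teak: no right child.
    Visit teak.
  At rye: go right to rose.
    rose is a leaf — visit rose.
  Visit rye.
Visit reed.
Full post-order sequence: tulip, aster, lime, lily, kale, sage, teak, rose, rye, reed.

aster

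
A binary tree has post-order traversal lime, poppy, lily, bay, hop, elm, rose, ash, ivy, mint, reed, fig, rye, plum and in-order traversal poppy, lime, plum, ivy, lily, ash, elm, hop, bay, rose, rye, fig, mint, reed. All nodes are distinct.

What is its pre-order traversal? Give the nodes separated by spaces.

The last element of post-order is the root; it splits in-order into left and right subtrees.
Root plum: left subtree has 2 nodes {poppy, lime}, right has 11 {ivy, lily, ash, elm, hop, bay, rose, rye, fig, mint, reed}.
  Root poppy: left subtree has 0 nodes { }, right has 1 {lime}.
  Root rye: left subtree has 7 nodes {ivy, lily, ash, elm, hop, bay, rose}, right has 3 {fig, mint, reed}.
    Root ivy: left subtree has 0 nodes { }, right has 6 {lily, ash, elm, hop, bay, rose}.
      Root ash: left subtree has 1 node {lily}, right has 4 {elm, hop, bay, rose}.
        Root rose: left subtree has 3 nodes {elm, hop, bay}, right has 0 { }.
          Root elm: left subtree has 0 nodes { }, right has 2 {hop, bay}.
            Root hop: left subtree has 0 nodes { }, right has 1 {bay}.
    Root fig: left subtree has 0 nodes { }, right has 2 {mint, reed}.
      Root reed: left subtree has 1 node {mint}, right has 0 { }.

plum poppy lime rye ivy ash lily rose elm hop bay fig reed mint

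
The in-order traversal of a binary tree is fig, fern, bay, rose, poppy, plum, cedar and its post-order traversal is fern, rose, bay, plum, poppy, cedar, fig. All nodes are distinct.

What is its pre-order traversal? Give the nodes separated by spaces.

fig cedar poppy bay fern rose plum

The last element of post-order is the root; it splits in-order into left and right subtrees.
Root fig: left subtree has 0 nodes { }, right has 6 {fern, bay, rose, poppy, plum, cedar}.
  Root cedar: left subtree has 5 nodes {fern, bay, rose, poppy, plum}, right has 0 { }.
    Root poppy: left subtree has 3 nodes {fern, bay, rose}, right has 1 {plum}.
      Root bay: left subtree has 1 node {fern}, right has 1 {rose}.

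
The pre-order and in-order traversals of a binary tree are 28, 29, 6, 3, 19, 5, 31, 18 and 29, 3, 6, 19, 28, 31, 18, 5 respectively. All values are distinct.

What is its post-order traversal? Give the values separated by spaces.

3 19 6 29 18 31 5 28

The first element of pre-order is the root; it splits in-order into left and right subtrees.
Root 28: left subtree has 4 nodes {29, 3, 6, 19}, right has 3 {31, 18, 5}.
  Root 29: left subtree has 0 nodes { }, right has 3 {3, 6, 19}.
    Root 6: left subtree has 1 node {3}, right has 1 {19}.
  Root 5: left subtree has 2 nodes {31, 18}, right has 0 { }.
    Root 31: left subtree has 0 nodes { }, right has 1 {18}.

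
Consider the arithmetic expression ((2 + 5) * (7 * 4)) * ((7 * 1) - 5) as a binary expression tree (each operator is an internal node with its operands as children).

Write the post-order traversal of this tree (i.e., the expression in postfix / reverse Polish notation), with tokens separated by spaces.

Post-order on an expression tree gives postfix notation: for each operator, emit left operand, right operand, then the operator.

2 5 + 7 4 * * 7 1 * 5 - *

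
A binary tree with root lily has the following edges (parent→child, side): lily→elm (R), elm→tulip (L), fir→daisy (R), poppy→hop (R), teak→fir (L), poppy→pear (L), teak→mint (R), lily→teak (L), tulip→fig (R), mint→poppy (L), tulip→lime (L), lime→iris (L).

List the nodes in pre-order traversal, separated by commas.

Pre-order visits the node, then its left subtree, then its right subtree.
Visit lily.
At lily: go left to teak.
  Visit teak.
  At teak: go left to fir.
    Visit fir.
    At fir: no left child.
    At fir: go right to daisy.
      daisy is a leaf — visit daisy.
  At teak: go right to mint.
    Visit mint.
    At mint: go left to poppy.
      Visit poppy.
      At poppy: go left to pear.
        pear is a leaf — visit pear.
      At poppy: go right to hop.
        hop is a leaf — visit hop.
    At mint: no right child.
At lily: go right to elm.
  Visit elm.
  At elm: go left to tulip.
    Visit tulip.
    At tulip: go left to lime.
      Visit lime.
      At lime: go left to iris.
        iris is a leaf — visit iris.
      At lime: no right child.
    At tulip: go right to fig.
      fig is a leaf — visit fig.
  At elm: no right child.

lily, teak, fir, daisy, mint, poppy, pear, hop, elm, tulip, lime, iris, fig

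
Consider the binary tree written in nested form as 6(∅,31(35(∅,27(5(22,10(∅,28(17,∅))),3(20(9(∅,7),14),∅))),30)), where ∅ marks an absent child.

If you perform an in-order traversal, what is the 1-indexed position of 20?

In-order visits the left subtree, then the node, then the right subtree.
At 6: no left child.
Visit 6.
At 6: go right to 31.
  At 31: go left to 35.
    At 35: no left child.
    Visit 35.
    At 35: go right to 27.
      At 27: go left to 5.
        At 5: go left to 22.
          22 is a leaf — visit 22.
        Visit 5.
        At 5: go right to 10.
          At 10: no left child.
          Visit 10.
          At 10: go right to 28.
            At 28: go left to 17.
              17 is a leaf — visit 17.
            Visit 28.
            At 28: no right child.
      Visit 27.
      At 27: go right to 3.
        At 3: go left to 20.
          At 20: go left to 9.
            At 9: no left child.
            Visit 9.
            At 9: go right to 7.
              7 is a leaf — visit 7.
          Visit 20.
          At 20: go right to 14.
            14 is a leaf — visit 14.
        Visit 3.
        At 3: no right child.
  Visit 31.
  At 31: go right to 30.
    30 is a leaf — visit 30.
Full in-order sequence: 6, 35, 22, 5, 10, 17, 28, 27, 9, 7, 20, 14, 3, 31, 30.

11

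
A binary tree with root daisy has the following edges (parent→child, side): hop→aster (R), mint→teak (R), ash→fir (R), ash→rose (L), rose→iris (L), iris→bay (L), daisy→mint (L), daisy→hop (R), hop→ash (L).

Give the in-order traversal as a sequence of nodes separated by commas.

mint, teak, daisy, bay, iris, rose, ash, fir, hop, aster

In-order visits the left subtree, then the node, then the right subtree.
At daisy: go left to mint.
  At mint: no left child.
  Visit mint.
  At mint: go right to teak.
    teak is a leaf — visit teak.
Visit daisy.
At daisy: go right to hop.
  At hop: go left to ash.
    At ash: go left to rose.
      At rose: go left to iris.
        At iris: go left to bay.
          bay is a leaf — visit bay.
        Visit iris.
        At iris: no right child.
      Visit rose.
      At rose: no right child.
    Visit ash.
    At ash: go right to fir.
      fir is a leaf — visit fir.
  Visit hop.
  At hop: go right to aster.
    aster is a leaf — visit aster.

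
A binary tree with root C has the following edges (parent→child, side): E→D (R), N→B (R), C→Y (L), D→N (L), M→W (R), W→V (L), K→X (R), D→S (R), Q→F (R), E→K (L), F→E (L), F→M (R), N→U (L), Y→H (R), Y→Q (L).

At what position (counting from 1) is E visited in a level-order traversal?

Level-order visits nodes level by level from the root, left to right within each level.
Level 0: C
Level 1: Y
Level 2: Q, H
Level 3: F
Level 4: E, M
Level 5: K, D, W
Level 6: X, N, S, V
Level 7: U, B
Full level-order sequence: C, Y, Q, H, F, E, M, K, D, W, X, N, S, V, U, B.

6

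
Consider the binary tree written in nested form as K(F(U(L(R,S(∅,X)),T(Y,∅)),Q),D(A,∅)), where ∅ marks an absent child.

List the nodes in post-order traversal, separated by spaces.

R X S L Y T U Q F A D K

Post-order visits the left subtree, then the right subtree, then the node.
At K: go left to F.
  At F: go left to U.
    At U: go left to L.
      At L: go left to R.
        R is a leaf — visit R.
      At L: go right to S.
        At S: no left child.
        At S: go right to X.
          X is a leaf — visit X.
        Visit S.
      Visit L.
    At U: go right to T.
      At T: go left to Y.
        Y is a leaf — visit Y.
      At T: no right child.
      Visit T.
    Visit U.
  At F: go right to Q.
    Q is a leaf — visit Q.
  Visit F.
At K: go right to D.
  At D: go left to A.
    A is a leaf — visit A.
  At D: no right child.
  Visit D.
Visit K.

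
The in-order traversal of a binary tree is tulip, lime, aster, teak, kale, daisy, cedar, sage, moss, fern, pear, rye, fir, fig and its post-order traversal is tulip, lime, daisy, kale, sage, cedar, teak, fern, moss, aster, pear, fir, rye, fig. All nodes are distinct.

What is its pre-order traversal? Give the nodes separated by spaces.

fig rye pear aster lime tulip moss teak cedar kale daisy sage fern fir

The last element of post-order is the root; it splits in-order into left and right subtrees.
Root fig: left subtree has 13 nodes {tulip, lime, aster, teak, kale, daisy, cedar, sage, moss, fern, pear, rye, fir}, right has 0 { }.
  Root rye: left subtree has 11 nodes {tulip, lime, aster, teak, kale, daisy, cedar, sage, moss, fern, pear}, right has 1 {fir}.
    Root pear: left subtree has 10 nodes {tulip, lime, aster, teak, kale, daisy, cedar, sage, moss, fern}, right has 0 { }.
      Root aster: left subtree has 2 nodes {tulip, lime}, right has 7 {teak, kale, daisy, cedar, sage, moss, fern}.
        Root lime: left subtree has 1 node {tulip}, right has 0 { }.
        Root moss: left subtree has 5 nodes {teak, kale, daisy, cedar, sage}, right has 1 {fern}.
          Root teak: left subtree has 0 nodes { }, right has 4 {kale, daisy, cedar, sage}.
            Root cedar: left subtree has 2 nodes {kale, daisy}, right has 1 {sage}.
              Root kale: left subtree has 0 nodes { }, right has 1 {daisy}.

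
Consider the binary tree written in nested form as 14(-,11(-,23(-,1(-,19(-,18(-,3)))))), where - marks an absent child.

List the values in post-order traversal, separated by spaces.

3 18 19 1 23 11 14

Post-order visits the left subtree, then the right subtree, then the node.
At 14: no left child.
At 14: go right to 11.
  At 11: no left child.
  At 11: go right to 23.
    At 23: no left child.
    At 23: go right to 1.
      At 1: no left child.
      At 1: go right to 19.
        At 19: no left child.
        At 19: go right to 18.
          At 18: no left child.
          At 18: go right to 3.
            3 is a leaf — visit 3.
          Visit 18.
        Visit 19.
      Visit 1.
    Visit 23.
  Visit 11.
Visit 14.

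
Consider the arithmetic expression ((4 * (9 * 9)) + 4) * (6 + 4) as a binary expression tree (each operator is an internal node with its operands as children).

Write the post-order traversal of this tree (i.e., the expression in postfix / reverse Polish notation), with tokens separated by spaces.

Post-order on an expression tree gives postfix notation: for each operator, emit left operand, right operand, then the operator.

4 9 9 * * 4 + 6 4 + *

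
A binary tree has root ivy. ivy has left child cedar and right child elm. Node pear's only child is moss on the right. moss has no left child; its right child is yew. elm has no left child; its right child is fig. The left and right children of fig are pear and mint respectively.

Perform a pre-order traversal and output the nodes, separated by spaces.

ivy cedar elm fig pear moss yew mint

Pre-order visits the node, then its left subtree, then its right subtree.
Visit ivy.
At ivy: go left to cedar.
  cedar is a leaf — visit cedar.
At ivy: go right to elm.
  Visit elm.
  At elm: no left child.
  At elm: go right to fig.
    Visit fig.
    At fig: go left to pear.
      Visit pear.
      At pear: no left child.
      At pear: go right to moss.
        Visit moss.
        At moss: no left child.
        At moss: go right to yew.
          yew is a leaf — visit yew.
    At fig: go right to mint.
      mint is a leaf — visit mint.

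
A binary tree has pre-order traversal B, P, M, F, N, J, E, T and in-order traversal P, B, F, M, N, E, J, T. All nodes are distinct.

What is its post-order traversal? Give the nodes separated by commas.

The first element of pre-order is the root; it splits in-order into left and right subtrees.
Root B: left subtree has 1 node {P}, right has 6 {F, M, N, E, J, T}.
  Root M: left subtree has 1 node {F}, right has 4 {N, E, J, T}.
    Root N: left subtree has 0 nodes { }, right has 3 {E, J, T}.
      Root J: left subtree has 1 node {E}, right has 1 {T}.

P, F, E, T, J, N, M, B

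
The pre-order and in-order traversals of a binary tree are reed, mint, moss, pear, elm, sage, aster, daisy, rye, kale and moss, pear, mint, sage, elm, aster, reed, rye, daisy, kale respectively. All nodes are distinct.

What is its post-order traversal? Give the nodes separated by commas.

The first element of pre-order is the root; it splits in-order into left and right subtrees.
Root reed: left subtree has 6 nodes {moss, pear, mint, sage, elm, aster}, right has 3 {rye, daisy, kale}.
  Root mint: left subtree has 2 nodes {moss, pear}, right has 3 {sage, elm, aster}.
    Root moss: left subtree has 0 nodes { }, right has 1 {pear}.
    Root elm: left subtree has 1 node {sage}, right has 1 {aster}.
  Root daisy: left subtree has 1 node {rye}, right has 1 {kale}.

pear, moss, sage, aster, elm, mint, rye, kale, daisy, reed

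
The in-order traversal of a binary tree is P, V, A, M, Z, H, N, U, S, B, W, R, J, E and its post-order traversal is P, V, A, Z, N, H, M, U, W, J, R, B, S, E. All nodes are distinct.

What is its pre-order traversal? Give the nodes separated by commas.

E, S, U, M, A, V, P, H, Z, N, B, R, W, J

The last element of post-order is the root; it splits in-order into left and right subtrees.
Root E: left subtree has 13 nodes {P, V, A, M, Z, H, N, U, S, B, W, R, J}, right has 0 { }.
  Root S: left subtree has 8 nodes {P, V, A, M, Z, H, N, U}, right has 4 {B, W, R, J}.
    Root U: left subtree has 7 nodes {P, V, A, M, Z, H, N}, right has 0 { }.
      Root M: left subtree has 3 nodes {P, V, A}, right has 3 {Z, H, N}.
        Root A: left subtree has 2 nodes {P, V}, right has 0 { }.
          Root V: left subtree has 1 node {P}, right has 0 { }.
        Root H: left subtree has 1 node {Z}, right has 1 {N}.
    Root B: left subtree has 0 nodes { }, right has 3 {W, R, J}.
      Root R: left subtree has 1 node {W}, right has 1 {J}.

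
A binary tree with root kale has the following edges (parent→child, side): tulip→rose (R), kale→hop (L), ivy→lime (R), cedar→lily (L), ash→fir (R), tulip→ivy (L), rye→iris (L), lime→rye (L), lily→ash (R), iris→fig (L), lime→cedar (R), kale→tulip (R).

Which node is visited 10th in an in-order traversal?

fir

In-order visits the left subtree, then the node, then the right subtree.
At kale: go left to hop.
  hop is a leaf — visit hop.
Visit kale.
At kale: go right to tulip.
  At tulip: go left to ivy.
    At ivy: no left child.
    Visit ivy.
    At ivy: go right to lime.
      At lime: go left to rye.
        At rye: go left to iris.
          At iris: go left to fig.
            fig is a leaf — visit fig.
          Visit iris.
          At iris: no right child.
        Visit rye.
        At rye: no right child.
      Visit lime.
      At lime: go right to cedar.
        At cedar: go left to lily.
          At lily: no left child.
          Visit lily.
          At lily: go right to ash.
            At ash: no left child.
            Visit ash.
            At ash: go right to fir.
              fir is a leaf — visit fir.
        Visit cedar.
        At cedar: no right child.
  Visit tulip.
  At tulip: go right to rose.
    rose is a leaf — visit rose.
Full in-order sequence: hop, kale, ivy, fig, iris, rye, lime, lily, ash, fir, cedar, tulip, rose.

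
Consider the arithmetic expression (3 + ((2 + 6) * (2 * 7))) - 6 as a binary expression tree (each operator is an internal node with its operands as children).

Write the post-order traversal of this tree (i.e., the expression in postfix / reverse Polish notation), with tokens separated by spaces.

3 2 6 + 2 7 * * + 6 -

Post-order on an expression tree gives postfix notation: for each operator, emit left operand, right operand, then the operator.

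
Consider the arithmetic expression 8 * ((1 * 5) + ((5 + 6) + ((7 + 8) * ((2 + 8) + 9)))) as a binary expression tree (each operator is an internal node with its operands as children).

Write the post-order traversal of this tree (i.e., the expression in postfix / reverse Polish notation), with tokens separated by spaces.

8 1 5 * 5 6 + 7 8 + 2 8 + 9 + * + + *

Post-order on an expression tree gives postfix notation: for each operator, emit left operand, right operand, then the operator.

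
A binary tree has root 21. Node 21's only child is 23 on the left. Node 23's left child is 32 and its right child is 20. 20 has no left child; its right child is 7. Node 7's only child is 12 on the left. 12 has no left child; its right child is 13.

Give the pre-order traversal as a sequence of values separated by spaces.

Pre-order visits the node, then its left subtree, then its right subtree.
Visit 21.
At 21: go left to 23.
  Visit 23.
  At 23: go left to 32.
    32 is a leaf — visit 32.
  At 23: go right to 20.
    Visit 20.
    At 20: no left child.
    At 20: go right to 7.
      Visit 7.
      At 7: go left to 12.
        Visit 12.
        At 12: no left child.
        At 12: go right to 13.
          13 is a leaf — visit 13.
      At 7: no right child.
At 21: no right child.

21 23 32 20 7 12 13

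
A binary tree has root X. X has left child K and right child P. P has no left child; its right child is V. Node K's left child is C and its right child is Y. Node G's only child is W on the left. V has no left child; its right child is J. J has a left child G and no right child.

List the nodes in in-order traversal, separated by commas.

In-order visits the left subtree, then the node, then the right subtree.
At X: go left to K.
  At K: go left to C.
    C is a leaf — visit C.
  Visit K.
  At K: go right to Y.
    Y is a leaf — visit Y.
Visit X.
At X: go right to P.
  At P: no left child.
  Visit P.
  At P: go right to V.
    At V: no left child.
    Visit V.
    At V: go right to J.
      At J: go left to G.
        At G: go left to W.
          W is a leaf — visit W.
        Visit G.
        At G: no right child.
      Visit J.
      At J: no right child.

C, K, Y, X, P, V, W, G, J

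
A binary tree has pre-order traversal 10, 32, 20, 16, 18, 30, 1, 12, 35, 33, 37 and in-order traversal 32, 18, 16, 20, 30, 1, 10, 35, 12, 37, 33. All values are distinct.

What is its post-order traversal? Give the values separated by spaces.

18 16 1 30 20 32 35 37 33 12 10

The first element of pre-order is the root; it splits in-order into left and right subtrees.
Root 10: left subtree has 6 nodes {32, 18, 16, 20, 30, 1}, right has 4 {35, 12, 37, 33}.
  Root 32: left subtree has 0 nodes { }, right has 5 {18, 16, 20, 30, 1}.
    Root 20: left subtree has 2 nodes {18, 16}, right has 2 {30, 1}.
      Root 16: left subtree has 1 node {18}, right has 0 { }.
      Root 30: left subtree has 0 nodes { }, right has 1 {1}.
  Root 12: left subtree has 1 node {35}, right has 2 {37, 33}.
    Root 33: left subtree has 1 node {37}, right has 0 { }.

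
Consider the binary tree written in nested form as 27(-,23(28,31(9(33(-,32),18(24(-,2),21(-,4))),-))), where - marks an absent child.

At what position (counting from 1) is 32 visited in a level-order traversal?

Level-order visits nodes level by level from the root, left to right within each level.
Level 0: 27
Level 1: 23
Level 2: 28, 31
Level 3: 9
Level 4: 33, 18
Level 5: 32, 24, 21
Level 6: 2, 4
Full level-order sequence: 27, 23, 28, 31, 9, 33, 18, 32, 24, 21, 2, 4.

8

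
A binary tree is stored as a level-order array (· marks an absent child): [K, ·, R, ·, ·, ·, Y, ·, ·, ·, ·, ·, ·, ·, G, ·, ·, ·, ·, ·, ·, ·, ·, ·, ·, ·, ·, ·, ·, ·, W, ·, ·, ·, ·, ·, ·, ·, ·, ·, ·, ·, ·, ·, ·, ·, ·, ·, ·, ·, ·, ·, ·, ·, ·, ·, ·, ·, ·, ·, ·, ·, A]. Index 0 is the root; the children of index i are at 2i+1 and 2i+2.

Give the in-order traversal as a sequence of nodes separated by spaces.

In-order visits the left subtree, then the node, then the right subtree.
At K: no left child.
Visit K.
At K: go right to R.
  At R: no left child.
  Visit R.
  At R: go right to Y.
    At Y: no left child.
    Visit Y.
    At Y: go right to G.
      At G: no left child.
      Visit G.
      At G: go right to W.
        At W: no left child.
        Visit W.
        At W: go right to A.
          A is a leaf — visit A.

K R Y G W A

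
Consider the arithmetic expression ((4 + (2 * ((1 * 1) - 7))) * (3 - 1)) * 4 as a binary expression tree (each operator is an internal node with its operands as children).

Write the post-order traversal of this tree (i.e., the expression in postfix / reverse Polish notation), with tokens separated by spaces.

4 2 1 1 * 7 - * + 3 1 - * 4 *

Post-order on an expression tree gives postfix notation: for each operator, emit left operand, right operand, then the operator.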